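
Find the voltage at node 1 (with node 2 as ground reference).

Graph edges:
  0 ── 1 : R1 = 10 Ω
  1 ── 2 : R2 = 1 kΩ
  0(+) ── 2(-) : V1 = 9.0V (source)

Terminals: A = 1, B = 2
Nodal analysis, taking node 2 as the 0 V reference.
Source V1 fixes V_0 = 9 V.
KCL at each unknown node (sum of currents leaving = 0; resistances in Ω):
  Node 1: (V_1 - 9)/10 + (V_1 - 0)/1000 = 0
Collecting terms: 0.101 × V_1 = 0.9  =>  V_1 = 8.911 V
The requested potential is V_1 = 8.911 V.

Final answer: V_1 = 8.911 V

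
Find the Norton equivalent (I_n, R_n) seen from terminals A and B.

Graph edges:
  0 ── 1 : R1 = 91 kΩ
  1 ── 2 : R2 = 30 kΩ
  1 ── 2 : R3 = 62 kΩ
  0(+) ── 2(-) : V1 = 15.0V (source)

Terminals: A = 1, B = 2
Find the Thévenin equivalent first; then I_n = V_th/R_th and R_n = R_th.
Step 1 — V_th is the open-circuit voltage V_A - V_B (nothing connected across the terminals).
Nodal analysis, taking node 2 as the 0 V reference.
Source V1 fixes V_0 = 15 V.
KCL at each unknown node (sum of currents leaving = 0; resistances in Ω):
  Node 1: (V_1 - 15)/91000 + (V_1 - 0)/30000 + (V_1 - 0)/62000 = 0
Collecting terms: 0.00006045 × V_1 = 0.0001648  =>  V_1 = 2.727 V
V_th = V_1 - V_2 = 2.727 - 0 = 2.727 V
Step 2 — R_th: zero the source — replace V1 by a short circuit (node 2 merges into node 0) — and find the resistance seen between A (node 1) and B (node 0).
Reduce the network between node 1 (A) and node 0 (B) by series/parallel combination:
  Rp1 = R1 ‖ R2 ‖ R3 (parallel, all between nodes 0 and 1) = 1/(1/91000 + 1/30000 + 1/62000) = 16540 Ω
R_th = 16.54 kΩ
I_n = V_th/R_th = 2.727/16540 = 0.0001648 A, and R_n = R_th = 16.54 kΩ

Final answer: I_n = 0.0001648 A, R_n = 16.54 kΩ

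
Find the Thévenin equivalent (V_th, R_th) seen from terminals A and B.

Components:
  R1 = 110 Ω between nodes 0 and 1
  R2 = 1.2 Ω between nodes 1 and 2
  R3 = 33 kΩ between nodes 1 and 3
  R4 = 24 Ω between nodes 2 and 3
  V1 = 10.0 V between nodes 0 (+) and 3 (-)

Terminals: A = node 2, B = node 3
Step 1 — V_th is the open-circuit voltage V_A - V_B (nothing connected across the terminals).
Nodal analysis, taking node 3 as the 0 V reference.
Source V1 fixes V_0 = 10 V.
KCL at each unknown node (sum of currents leaving = 0; resistances in Ω):
  Node 1: (V_1 - 10)/110 + (V_1 - V_2)/1.2 + (V_1 - 0)/33000 = 0
  Node 2: (V_2 - V_1)/1.2 + (V_2 - 0)/24 = 0
Collecting terms (coefficients in siemens):
  0.8425·V_1 - 0.8333·V_2 = 0.09091
  0.875·V_2 - 0.8333·V_1 = 0
Determinant D = (0.8425)(0.875) - (-0.8333)(-0.8333) = 0.0427
V_1 = [(0.09091)(0.875) - (-0.8333)(0)]/D = 1.863 V
V_2 = [(0.8425)(0) - (0.09091)(-0.8333)]/D = 1.774 V
V_th = V_2 - V_3 = 1.774 - 0 = 1.774 V
Step 2 — R_th: zero the source — replace V1 by a short circuit (node 3 merges into node 0) — and find the resistance seen between A (node 2) and B (node 0).
Reduce the network between node 2 (A) and node 0 (B) by series/parallel combination:
  Rp1 = R1 ‖ R3 (parallel, both between nodes 0 and 1) = 1/(1/110 + 1/33000) = 109.6 Ω
  Rs1 = R2 + Rp1 (series, joined only at node 1) = 1.2 + 109.6 = 110.8 Ω
  Rp2 = R4 ‖ Rs1 (parallel, both between nodes 0 and 2) = 1/(1/24 + 1/110.8) = 19.73 Ω
R_th = 19.73 Ω

Final answer: V_th = 1.774 V, R_th = 19.73 Ω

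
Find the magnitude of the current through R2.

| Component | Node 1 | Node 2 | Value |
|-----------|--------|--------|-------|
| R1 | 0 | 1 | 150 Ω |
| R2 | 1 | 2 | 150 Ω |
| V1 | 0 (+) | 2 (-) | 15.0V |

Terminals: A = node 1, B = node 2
Nodal analysis, taking node 2 as the 0 V reference.
Source V1 fixes V_0 = 15 V.
KCL at each unknown node (sum of currents leaving = 0; resistances in Ω):
  Node 1: (V_1 - 15)/150 + (V_1 - 0)/150 = 0
Collecting terms: 0.01333 × V_1 = 0.1  =>  V_1 = 7.5 V
I_R2 = (V_1 - V_2)/R2 = (7.5 - 0)/150 = 0.05 A
|I_R2| = 0.05 A

Final answer: |I_R2| = 0.05 A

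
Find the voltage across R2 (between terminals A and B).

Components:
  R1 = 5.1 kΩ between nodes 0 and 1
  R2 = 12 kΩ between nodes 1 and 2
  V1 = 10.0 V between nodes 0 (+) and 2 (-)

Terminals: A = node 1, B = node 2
R1 and R2 are in series across V1 (node 0 → node 1 → node 2), and the output A–B is taken across R2, so this is a voltage divider.
Series current: I = V1/(R1 + R2) = 10/(5100 + 12000) = 10/17100 = 0.0005848 A
V_R2 = I × R2 = V1 × R2/(R1 + R2) = 10 × 12000/17100 = 7.018 V

Final answer: 7.018 V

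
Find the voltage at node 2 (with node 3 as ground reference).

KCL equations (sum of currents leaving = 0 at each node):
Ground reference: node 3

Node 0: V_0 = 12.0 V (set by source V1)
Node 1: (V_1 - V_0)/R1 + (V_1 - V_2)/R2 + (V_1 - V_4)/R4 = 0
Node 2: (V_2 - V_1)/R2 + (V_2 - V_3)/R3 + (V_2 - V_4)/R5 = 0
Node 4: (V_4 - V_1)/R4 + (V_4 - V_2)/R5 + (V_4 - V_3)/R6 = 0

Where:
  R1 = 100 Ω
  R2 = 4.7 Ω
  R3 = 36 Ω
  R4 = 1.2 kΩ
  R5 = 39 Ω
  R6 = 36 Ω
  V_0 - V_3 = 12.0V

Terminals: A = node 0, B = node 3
Nodal analysis, taking node 3 as the 0 V reference.
Source V1 fixes V_0 = 12 V.
KCL at each unknown node (sum of currents leaving = 0; resistances in Ω):
  Node 1: (V_1 - 12)/100 + (V_1 - V_2)/4.7 + (V_1 - V_4)/1200 = 0
  Node 2: (V_2 - V_1)/4.7 + (V_2 - 0)/36 + (V_2 - V_4)/39 = 0
  Node 4: (V_4 - V_1)/1200 + (V_4 - V_2)/39 + (V_4 - 0)/36 = 0
Collecting terms (coefficients in siemens):
  0.2236·V_1 - 0.2128·V_2 - 0.0008333·V_4 = 0.12
  0.2662·V_2 - 0.2128·V_1 - 0.02564·V_4 = 0
  0.05425·V_4 - 0.0008333·V_1 - 0.02564·V_2 = 0
Solving these 3 simultaneous equations (Gaussian elimination) gives:
  V_1 = 2.682 V, V_2 = 2.25 V, V_4 = 1.105 V
The requested potential is V_2 = 2.25 V.

Final answer: V_2 = 2.25 V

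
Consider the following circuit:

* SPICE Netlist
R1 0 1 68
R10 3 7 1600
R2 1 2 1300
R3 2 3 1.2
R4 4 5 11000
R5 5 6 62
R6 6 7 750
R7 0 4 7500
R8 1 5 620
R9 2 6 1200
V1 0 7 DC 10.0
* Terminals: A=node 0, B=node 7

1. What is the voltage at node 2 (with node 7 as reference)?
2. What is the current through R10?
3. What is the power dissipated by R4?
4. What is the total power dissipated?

Nodal analysis, taking node 7 as the 0 V reference.
Source V1 fixes V_0 = 10 V.
KCL at each unknown node (sum of currents leaving = 0; resistances in Ω):
  Node 1: (V_1 - 10)/68 + (V_1 - V_2)/1300 + (V_1 - V_5)/620 = 0
  Node 2: (V_2 - V_1)/1300 + (V_2 - V_3)/1.2 + (V_2 - V_6)/1200 = 0
  Node 3: (V_3 - V_2)/1.2 + (V_3 - 0)/1600 = 0
  Node 4: (V_4 - V_5)/11000 + (V_4 - 10)/7500 = 0
  Node 5: (V_5 - V_4)/11000 + (V_5 - V_6)/62 + (V_5 - V_1)/620 = 0
  Node 6: (V_6 - V_5)/62 + (V_6 - 0)/750 + (V_6 - V_2)/1200 = 0
Collecting terms (coefficients in siemens):
  0.01709·V_1 - 0.0007692·V_2 - 0.001613·V_5 = 0.1471
  0.8349·V_2 - 0.0007692·V_1 - 0.8333·V_3 - 0.0008333·V_6 = 0
  0.834·V_3 - 0.8333·V_2 = 0
  0.0002242·V_4 - 0.00009091·V_5 = 0.001333
  0.01783·V_5 - 0.001613·V_1 - 0.00009091·V_4 - 0.01613·V_6 = 0
  0.0183·V_6 - 0.0008333·V_2 - 0.01613·V_5 = 0
Solving these 6 simultaneous equations (Gaussian elimination) gives:
  V_1 = 9.347 V, V_2 = 5.101 V, V_3 = 5.097 V, V_4 = 8.14 V
  V_5 = 5.413 V, V_6 = 5.004 V
Part 1:
  Read off the nodal solution: V_2 = 5.101 V
Part 2:
  I_R10 = (V_3 - V_7)/R10 = (5.097 - 0)/1600 = 0.003186 A
  Magnitude: I_R10 = 0.003186 A
Part 3:
  I_R4 = (V_4 - V_5)/R4 = (8.14 - 5.413)/11000 = 0.0002479 A
  P_R4 = I_R4² × R4 = (0.0002479)² × 11000 = 0.0006762 W
Part 4:
  Power in each resistor, P = (ΔV)²/R:
    P_R1 = (10 - 9.347)²/68 = 0.00628 W
    P_R2 = (9.347 - 5.101)²/1300 = 0.01387 W
    P_R3 = (5.101 - 5.097)²/1.2 = 0.00001218 W
    P_R4 = (8.14 - 5.413)²/11000 = 0.0006762 W
    P_R5 = (5.413 - 5.004)²/62 = 0.002694 W
    P_R6 = (5.004 - 0)²/750 = 0.03339 W
    P_R7 = (10 - 8.14)²/7500 = 0.0004611 W
    P_R8 = (9.347 - 5.413)²/620 = 0.02495 W
    P_R9 = (5.101 - 5.004)²/1200 = 0.000007745 W
    P_R10 = (5.097 - 0)²/1600 = 0.01624 W
  P_total = P_R1 + P_R2 + P_R3 + P_R4 + P_R5 + P_R6 + P_R7 + P_R8 + P_R9 + P_R10 = 0.09858 W

Final answers:
1. V_2 = 5.101 V
2. I_R10 = 0.003186 A
3. P_R4 = 0.0006762 W
4. P_total = 0.09858 W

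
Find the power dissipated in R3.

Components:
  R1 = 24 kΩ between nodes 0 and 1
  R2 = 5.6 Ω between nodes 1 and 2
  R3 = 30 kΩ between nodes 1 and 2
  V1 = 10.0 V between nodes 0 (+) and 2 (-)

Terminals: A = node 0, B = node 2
Nodal analysis, taking node 2 as the 0 V reference.
Source V1 fixes V_0 = 10 V.
KCL at each unknown node (sum of currents leaving = 0; resistances in Ω):
  Node 1: (V_1 - 10)/24000 + (V_1 - 0)/5.6 + (V_1 - 0)/30000 = 0
Collecting terms: 0.1786 × V_1 = 0.0004167  =>  V_1 = 0.002332 V
I_R3 = (V_1 - V_2)/R3 = (0.002332 - 0)/30000 = 0.00000007775 A
P_R3 = I_R3² × R3 = (0.00000007775)² × 30000 = 0.0000000001813 W

Final answer: 1.813e-10 W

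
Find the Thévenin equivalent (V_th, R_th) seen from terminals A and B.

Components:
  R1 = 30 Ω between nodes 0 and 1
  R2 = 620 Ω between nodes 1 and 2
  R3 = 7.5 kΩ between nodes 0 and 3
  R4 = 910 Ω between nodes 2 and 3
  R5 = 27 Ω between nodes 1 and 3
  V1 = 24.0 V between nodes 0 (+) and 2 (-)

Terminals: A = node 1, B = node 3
Step 1 — V_th is the open-circuit voltage V_A - V_B (nothing connected across the terminals).
Nodal analysis, taking node 2 as the 0 V reference.
Source V1 fixes V_0 = 24 V.
KCL at each unknown node (sum of currents leaving = 0; resistances in Ω):
  Node 1: (V_1 - 24)/30 + (V_1 - 0)/620 + (V_1 - V_3)/27 = 0
  Node 3: (V_3 - 24)/7500 + (V_3 - 0)/910 + (V_3 - V_1)/27 = 0
Collecting terms (coefficients in siemens):
  0.07198·V_1 - 0.03704·V_3 = 0.8
  0.03827·V_3 - 0.03704·V_1 = 0.0032
Determinant D = (0.07198)(0.03827) - (-0.03704)(-0.03704) = 0.001383
V_1 = [(0.8)(0.03827) - (-0.03704)(0.0032)]/D = 22.22 V
V_3 = [(0.07198)(0.0032) - (0.8)(-0.03704)]/D = 21.59 V
V_th = V_1 - V_3 = 22.22 - 21.59 = 0.6319 V
Step 2 — R_th: zero the source — replace V1 by a short circuit (node 2 merges into node 0) — and find the resistance seen between A (node 1) and B (node 3).
Reduce the network between node 1 (A) and node 3 (B) by series/parallel combination:
  Rp1 = R1 ‖ R2 (parallel, both between nodes 0 and 1) = 1/(1/30 + 1/620) = 28.62 Ω
  Rp2 = R3 ‖ R4 (parallel, both between nodes 0 and 3) = 1/(1/7500 + 1/910) = 811.5 Ω
  Rs1 = Rp1 + Rp2 (series, joined only at node 0) = 28.62 + 811.5 = 840.1 Ω
  Rp3 = R5 ‖ Rs1 (parallel, both between nodes 1 and 3) = 1/(1/27 + 1/840.1) = 26.16 Ω
R_th = 26.16 Ω

Final answer: V_th = 0.6319 V, R_th = 26.16 Ω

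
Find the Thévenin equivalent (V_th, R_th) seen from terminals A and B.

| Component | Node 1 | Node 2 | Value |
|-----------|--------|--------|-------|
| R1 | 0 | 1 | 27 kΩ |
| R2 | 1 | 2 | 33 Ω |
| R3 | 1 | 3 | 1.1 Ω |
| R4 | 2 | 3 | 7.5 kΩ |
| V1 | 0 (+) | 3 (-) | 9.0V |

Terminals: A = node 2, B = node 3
Step 1 — V_th is the open-circuit voltage V_A - V_B (nothing connected across the terminals).
Nodal analysis, taking node 3 as the 0 V reference.
Source V1 fixes V_0 = 9 V.
KCL at each unknown node (sum of currents leaving = 0; resistances in Ω):
  Node 1: (V_1 - 9)/27000 + (V_1 - V_2)/33 + (V_1 - 0)/1.1 = 0
  Node 2: (V_2 - V_1)/33 + (V_2 - 0)/7500 = 0
Collecting terms (coefficients in siemens):
  0.9394·V_1 - 0.0303·V_2 = 0.0003333
  0.03044·V_2 - 0.0303·V_1 = 0
Determinant D = (0.9394)(0.03044) - (-0.0303)(-0.0303) = 0.02767
V_1 = [(0.0003333)(0.03044) - (-0.0303)(0)]/D = 0.0003666 V
V_2 = [(0.9394)(0) - (0.0003333)(-0.0303)]/D = 0.000365 V
V_th = V_2 - V_3 = 0.000365 - 0 = 0.000365 V
Step 2 — R_th: zero the source — replace V1 by a short circuit (node 3 merges into node 0) — and find the resistance seen between A (node 2) and B (node 0).
Reduce the network between node 2 (A) and node 0 (B) by series/parallel combination:
  Rp1 = R1 ‖ R3 (parallel, both between nodes 0 and 1) = 1/(1/27000 + 1/1.1) = 1.1 Ω
  Rs1 = R2 + Rp1 (series, joined only at node 1) = 33 + 1.1 = 34.1 Ω
  Rp2 = R4 ‖ Rs1 (parallel, both between nodes 0 and 2) = 1/(1/7500 + 1/34.1) = 33.95 Ω
R_th = 33.95 Ω

Final answer: V_th = 0.000365 V, R_th = 33.95 Ω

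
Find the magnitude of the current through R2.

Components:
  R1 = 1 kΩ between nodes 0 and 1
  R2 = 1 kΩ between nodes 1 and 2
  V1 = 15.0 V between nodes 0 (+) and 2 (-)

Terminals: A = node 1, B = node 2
Nodal analysis, taking node 2 as the 0 V reference.
Source V1 fixes V_0 = 15 V.
KCL at each unknown node (sum of currents leaving = 0; resistances in Ω):
  Node 1: (V_1 - 15)/1000 + (V_1 - 0)/1000 = 0
Collecting terms: 0.002 × V_1 = 0.015  =>  V_1 = 7.5 V
I_R2 = (V_1 - V_2)/R2 = (7.5 - 0)/1000 = 0.0075 A
|I_R2| = 0.0075 A

Final answer: |I_R2| = 0.0075 A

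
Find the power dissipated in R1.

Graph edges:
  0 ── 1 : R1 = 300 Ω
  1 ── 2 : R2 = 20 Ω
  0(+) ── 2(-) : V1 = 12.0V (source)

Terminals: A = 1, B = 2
Nodal analysis, taking node 2 as the 0 V reference.
Source V1 fixes V_0 = 12 V.
KCL at each unknown node (sum of currents leaving = 0; resistances in Ω):
  Node 1: (V_1 - 12)/300 + (V_1 - 0)/20 = 0
Collecting terms: 0.05333 × V_1 = 0.04  =>  V_1 = 0.75 V
I_R1 = (V_0 - V_1)/R1 = (12 - 0.75)/300 = 0.0375 A
P_R1 = I_R1² × R1 = (0.0375)² × 300 = 0.4219 W

Final answer: 0.4219 W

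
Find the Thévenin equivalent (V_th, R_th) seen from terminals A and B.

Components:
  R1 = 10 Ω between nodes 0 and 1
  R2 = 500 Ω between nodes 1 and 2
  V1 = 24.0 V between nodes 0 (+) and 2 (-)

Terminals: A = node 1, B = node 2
Step 1 — V_th is the open-circuit voltage V_A - V_B (nothing connected across the terminals).
Nodal analysis, taking node 2 as the 0 V reference.
Source V1 fixes V_0 = 24 V.
KCL at each unknown node (sum of currents leaving = 0; resistances in Ω):
  Node 1: (V_1 - 24)/10 + (V_1 - 0)/500 = 0
Collecting terms: 0.102 × V_1 = 2.4  =>  V_1 = 23.53 V
V_th = V_1 - V_2 = 23.53 - 0 = 23.53 V
Step 2 — R_th: zero the source — replace V1 by a short circuit (node 2 merges into node 0) — and find the resistance seen between A (node 1) and B (node 0).
Reduce the network between node 1 (A) and node 0 (B) by series/parallel combination:
  Rp1 = R1 ‖ R2 (parallel, both between nodes 0 and 1) = 1/(1/10 + 1/500) = 9.804 Ω
R_th = 9.804 Ω

Final answer: V_th = 23.53 V, R_th = 9.804 Ω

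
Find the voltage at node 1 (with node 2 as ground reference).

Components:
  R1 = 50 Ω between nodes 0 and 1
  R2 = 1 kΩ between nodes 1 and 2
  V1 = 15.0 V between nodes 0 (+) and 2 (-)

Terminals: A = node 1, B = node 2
Nodal analysis, taking node 2 as the 0 V reference.
Source V1 fixes V_0 = 15 V.
KCL at each unknown node (sum of currents leaving = 0; resistances in Ω):
  Node 1: (V_1 - 15)/50 + (V_1 - 0)/1000 = 0
Collecting terms: 0.021 × V_1 = 0.3  =>  V_1 = 14.29 V
The requested potential is V_1 = 14.29 V.

Final answer: V_1 = 14.29 V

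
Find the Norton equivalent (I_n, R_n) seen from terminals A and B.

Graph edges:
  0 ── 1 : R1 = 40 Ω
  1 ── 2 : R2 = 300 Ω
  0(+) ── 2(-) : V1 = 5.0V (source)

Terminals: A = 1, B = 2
Find the Thévenin equivalent first; then I_n = V_th/R_th and R_n = R_th.
Step 1 — V_th is the open-circuit voltage V_A - V_B (nothing connected across the terminals).
Nodal analysis, taking node 2 as the 0 V reference.
Source V1 fixes V_0 = 5 V.
KCL at each unknown node (sum of currents leaving = 0; resistances in Ω):
  Node 1: (V_1 - 5)/40 + (V_1 - 0)/300 = 0
Collecting terms: 0.02833 × V_1 = 0.125  =>  V_1 = 4.412 V
V_th = V_1 - V_2 = 4.412 - 0 = 4.412 V
Step 2 — R_th: zero the source — replace V1 by a short circuit (node 2 merges into node 0) — and find the resistance seen between A (node 1) and B (node 0).
Reduce the network between node 1 (A) and node 0 (B) by series/parallel combination:
  Rp1 = R1 ‖ R2 (parallel, both between nodes 0 and 1) = 1/(1/40 + 1/300) = 35.29 Ω
R_th = 35.29 Ω
I_n = V_th/R_th = 4.412/35.29 = 0.125 A, and R_n = R_th = 35.29 Ω

Final answer: I_n = 0.125 A, R_n = 35.29 Ω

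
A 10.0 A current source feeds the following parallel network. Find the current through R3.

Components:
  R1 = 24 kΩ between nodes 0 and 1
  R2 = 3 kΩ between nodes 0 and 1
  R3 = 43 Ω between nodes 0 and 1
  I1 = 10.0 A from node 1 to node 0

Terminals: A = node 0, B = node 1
All resistors sit directly between nodes 0 and 1, so they are in parallel and share one voltage V; the full source current 10 A splits among them.
1/R_par = 1/24000 + 1/3000 + 1/43 = 0.02363 S  =>  R_par = 42.32 Ω
V = I × R_par = 10 × 42.32 = 423.2 V
I_R3 = V/R3 = 423.2/43 = 9.841 A

Final answer: 9.841 A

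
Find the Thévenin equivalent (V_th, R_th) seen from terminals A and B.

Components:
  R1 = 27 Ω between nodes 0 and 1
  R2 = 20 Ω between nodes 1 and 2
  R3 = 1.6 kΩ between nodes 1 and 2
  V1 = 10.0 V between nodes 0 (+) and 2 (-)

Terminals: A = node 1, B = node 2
Step 1 — V_th is the open-circuit voltage V_A - V_B (nothing connected across the terminals).
Nodal analysis, taking node 2 as the 0 V reference.
Source V1 fixes V_0 = 10 V.
KCL at each unknown node (sum of currents leaving = 0; resistances in Ω):
  Node 1: (V_1 - 10)/27 + (V_1 - 0)/20 + (V_1 - 0)/1600 = 0
Collecting terms: 0.08766 × V_1 = 0.3704  =>  V_1 = 4.225 V
V_th = V_1 - V_2 = 4.225 - 0 = 4.225 V
Step 2 — R_th: zero the source — replace V1 by a short circuit (node 2 merges into node 0) — and find the resistance seen between A (node 1) and B (node 0).
Reduce the network between node 1 (A) and node 0 (B) by series/parallel combination:
  Rp1 = R1 ‖ R2 ‖ R3 (parallel, all between nodes 0 and 1) = 1/(1/27 + 1/20 + 1/1600) = 11.41 Ω
R_th = 11.41 Ω

Final answer: V_th = 4.225 V, R_th = 11.41 Ω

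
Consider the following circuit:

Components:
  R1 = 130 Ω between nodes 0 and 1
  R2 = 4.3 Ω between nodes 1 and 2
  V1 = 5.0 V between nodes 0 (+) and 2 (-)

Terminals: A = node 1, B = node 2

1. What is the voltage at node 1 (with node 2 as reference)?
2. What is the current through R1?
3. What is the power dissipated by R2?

Nodal analysis, taking node 2 as the 0 V reference.
Source V1 fixes V_0 = 5 V.
KCL at each unknown node (sum of currents leaving = 0; resistances in Ω):
  Node 1: (V_1 - 5)/130 + (V_1 - 0)/4.3 = 0
Collecting terms: 0.2403 × V_1 = 0.03846  =>  V_1 = 0.1601 V
Part 1:
  Read off the nodal solution: V_1 = 0.1601 V
Part 2:
  I_R1 = (V_0 - V_1)/R1 = (5 - 0.1601)/130 = 0.03723 A
  Magnitude: I_R1 = 0.03723 A
Part 3:
  I_R2 = (V_1 - V_2)/R2 = (0.1601 - 0)/4.3 = 0.03723 A
  P_R2 = I_R2² × R2 = (0.03723)² × 4.3 = 0.00596 W

Final answers:
1. V_1 = 0.1601 V
2. I_R1 = 0.03723 A
3. P_R2 = 0.00596 W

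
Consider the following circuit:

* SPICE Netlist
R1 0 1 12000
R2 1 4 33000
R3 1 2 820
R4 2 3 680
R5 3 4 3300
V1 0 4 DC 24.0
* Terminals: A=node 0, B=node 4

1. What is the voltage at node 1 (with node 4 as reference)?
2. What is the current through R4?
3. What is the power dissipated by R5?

Nodal analysis, taking node 4 as the 0 V reference.
Source V1 fixes V_0 = 24 V.
KCL at each unknown node (sum of currents leaving = 0; resistances in Ω):
  Node 1: (V_1 - 24)/12000 + (V_1 - 0)/33000 + (V_1 - V_2)/820 = 0
  Node 2: (V_2 - V_1)/820 + (V_2 - V_3)/680 = 0
  Node 3: (V_3 - V_2)/680 + (V_3 - 0)/3300 = 0
Collecting terms (coefficients in siemens):
  0.001333·V_1 - 0.00122·V_2 = 0.002
  0.00269·V_2 - 0.00122·V_1 - 0.001471·V_3 = 0
  0.001774·V_3 - 0.001471·V_2 = 0
Solving these 3 simultaneous equations (Gaussian elimination) gives:
  V_1 = 6.212 V, V_2 = 5.151 V, V_3 = 4.271 V
Part 1:
  Read off the nodal solution: V_1 = 6.212 V
Part 2:
  I_R4 = (V_2 - V_3)/R4 = (5.151 - 4.271)/680 = 0.001294 A
  Magnitude: I_R4 = 0.001294 A
Part 3:
  I_R5 = (V_3 - V_4)/R5 = (4.271 - 0)/3300 = 0.001294 A
  P_R5 = I_R5² × R5 = (0.001294)² × 3300 = 0.005527 W

Final answers:
1. V_1 = 6.212 V
2. I_R4 = 0.001294 A
3. P_R5 = 0.005527 W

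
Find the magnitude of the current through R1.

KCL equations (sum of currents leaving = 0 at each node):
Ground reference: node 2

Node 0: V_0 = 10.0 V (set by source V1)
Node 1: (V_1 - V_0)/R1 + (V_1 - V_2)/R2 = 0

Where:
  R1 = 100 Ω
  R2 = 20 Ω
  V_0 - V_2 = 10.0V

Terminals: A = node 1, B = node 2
Nodal analysis, taking node 2 as the 0 V reference.
Source V1 fixes V_0 = 10 V.
KCL at each unknown node (sum of currents leaving = 0; resistances in Ω):
  Node 1: (V_1 - 10)/100 + (V_1 - 0)/20 = 0
Collecting terms: 0.06 × V_1 = 0.1  =>  V_1 = 1.667 V
I_R1 = (V_0 - V_1)/R1 = (10 - 1.667)/100 = 0.08333 A
|I_R1| = 0.08333 A

Final answer: |I_R1| = 0.08333 A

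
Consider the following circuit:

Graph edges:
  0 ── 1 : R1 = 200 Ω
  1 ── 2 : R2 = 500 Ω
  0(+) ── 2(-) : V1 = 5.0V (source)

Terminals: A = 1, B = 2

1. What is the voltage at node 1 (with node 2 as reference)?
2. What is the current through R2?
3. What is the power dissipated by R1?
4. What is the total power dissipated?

Nodal analysis, taking node 2 as the 0 V reference.
Source V1 fixes V_0 = 5 V.
KCL at each unknown node (sum of currents leaving = 0; resistances in Ω):
  Node 1: (V_1 - 5)/200 + (V_1 - 0)/500 = 0
Collecting terms: 0.007 × V_1 = 0.025  =>  V_1 = 3.571 V
Part 1:
  Read off the nodal solution: V_1 = 3.571 V
Part 2:
  I_R2 = (V_1 - V_2)/R2 = (3.571 - 0)/500 = 0.007143 A
  Magnitude: I_R2 = 0.007143 A
Part 3:
  I_R1 = (V_0 - V_1)/R1 = (5 - 3.571)/200 = 0.007143 A
  P_R1 = I_R1² × R1 = (0.007143)² × 200 = 0.0102 W
Part 4:
  Power in each resistor, P = (ΔV)²/R:
    P_R1 = (5 - 3.571)²/200 = 0.0102 W
    P_R2 = (3.571 - 0)²/500 = 0.02551 W
  P_total = P_R1 + P_R2 = 0.03571 W

Final answers:
1. V_1 = 3.571 V
2. I_R2 = 0.007143 A
3. P_R1 = 0.0102 W
4. P_total = 0.03571 W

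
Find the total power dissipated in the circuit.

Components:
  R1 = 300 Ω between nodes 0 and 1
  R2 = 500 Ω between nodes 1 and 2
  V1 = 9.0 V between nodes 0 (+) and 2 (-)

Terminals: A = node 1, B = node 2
Nodal analysis, taking node 2 as the 0 V reference.
Source V1 fixes V_0 = 9 V.
KCL at each unknown node (sum of currents leaving = 0; resistances in Ω):
  Node 1: (V_1 - 9)/300 + (V_1 - 0)/500 = 0
Collecting terms: 0.005333 × V_1 = 0.03  =>  V_1 = 5.625 V
Power in each resistor, P = (ΔV)²/R:
  P_R1 = (9 - 5.625)²/300 = 0.03797 W
  P_R2 = (5.625 - 0)²/500 = 0.06328 W
P_total = P_R1 + P_R2 = 0.1013 W

Final answer: 0.1013 W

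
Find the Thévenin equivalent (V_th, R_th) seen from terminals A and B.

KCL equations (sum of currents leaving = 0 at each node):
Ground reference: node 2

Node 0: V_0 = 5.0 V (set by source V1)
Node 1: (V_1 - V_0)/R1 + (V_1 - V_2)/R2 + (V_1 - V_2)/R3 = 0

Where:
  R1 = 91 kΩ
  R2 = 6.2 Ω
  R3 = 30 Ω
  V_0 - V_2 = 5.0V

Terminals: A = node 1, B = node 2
Step 1 — V_th is the open-circuit voltage V_A - V_B (nothing connected across the terminals).
Nodal analysis, taking node 2 as the 0 V reference.
Source V1 fixes V_0 = 5 V.
KCL at each unknown node (sum of currents leaving = 0; resistances in Ω):
  Node 1: (V_1 - 5)/91000 + (V_1 - 0)/6.2 + (V_1 - 0)/30 = 0
Collecting terms: 0.1946 × V_1 = 0.00005495  =>  V_1 = 0.0002823 V
V_th = V_1 - V_2 = 0.0002823 - 0 = 0.0002823 V
Step 2 — R_th: zero the source — replace V1 by a short circuit (node 2 merges into node 0) — and find the resistance seen between A (node 1) and B (node 0).
Reduce the network between node 1 (A) and node 0 (B) by series/parallel combination:
  Rp1 = R1 ‖ R2 ‖ R3 (parallel, all between nodes 0 and 1) = 1/(1/91000 + 1/6.2 + 1/30) = 5.138 Ω
R_th = 5.138 Ω

Final answer: V_th = 0.0002823 V, R_th = 5.138 Ω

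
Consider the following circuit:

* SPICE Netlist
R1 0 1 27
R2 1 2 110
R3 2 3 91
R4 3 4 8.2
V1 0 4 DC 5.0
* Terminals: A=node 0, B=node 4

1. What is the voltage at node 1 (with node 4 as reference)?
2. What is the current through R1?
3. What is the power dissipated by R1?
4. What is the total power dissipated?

Nodal analysis, taking node 4 as the 0 V reference.
Source V1 fixes V_0 = 5 V.
KCL at each unknown node (sum of currents leaving = 0; resistances in Ω):
  Node 1: (V_1 - 5)/27 + (V_1 - V_2)/110 = 0
  Node 2: (V_2 - V_1)/110 + (V_2 - V_3)/91 = 0
  Node 3: (V_3 - V_2)/91 + (V_3 - 0)/8.2 = 0
Collecting terms (coefficients in siemens):
  0.04613·V_1 - 0.009091·V_2 = 0.1852
  0.02008·V_2 - 0.009091·V_1 - 0.01099·V_3 = 0
  0.1329·V_3 - 0.01099·V_2 = 0
Solving these 3 simultaneous equations (Gaussian elimination) gives:
  V_1 = 4.428 V, V_2 = 2.1 V, V_3 = 0.1736 V
Part 1:
  Read off the nodal solution: V_1 = 4.428 V
Part 2:
  I_R1 = (V_0 - V_1)/R1 = (5 - 4.428)/27 = 0.02117 A
  Magnitude: I_R1 = 0.02117 A
Part 3:
  I_R1 = (V_0 - V_1)/R1 = (5 - 4.428)/27 = 0.02117 A
  P_R1 = I_R1² × R1 = (0.02117)² × 27 = 0.0121 W
Part 4:
  Power in each resistor, P = (ΔV)²/R:
    P_R1 = (5 - 4.428)²/27 = 0.0121 W
    P_R2 = (4.428 - 2.1)²/110 = 0.04929 W
    P_R3 = (2.1 - 0.1736)²/91 = 0.04078 W
    P_R4 = (0.1736 - 0)²/8.2 = 0.003674 W
  P_total = P_R1 + P_R2 + P_R3 + P_R4 = 0.1058 W

Final answers:
1. V_1 = 4.428 V
2. I_R1 = 0.02117 A
3. P_R1 = 0.0121 W
4. P_total = 0.1058 W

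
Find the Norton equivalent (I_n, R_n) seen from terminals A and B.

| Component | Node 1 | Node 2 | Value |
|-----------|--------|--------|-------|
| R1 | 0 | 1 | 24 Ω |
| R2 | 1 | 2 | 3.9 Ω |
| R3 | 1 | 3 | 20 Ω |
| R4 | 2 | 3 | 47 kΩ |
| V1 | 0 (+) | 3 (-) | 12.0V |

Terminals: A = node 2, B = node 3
Find the Thévenin equivalent first; then I_n = V_th/R_th and R_n = R_th.
Step 1 — V_th is the open-circuit voltage V_A - V_B (nothing connected across the terminals).
Nodal analysis, taking node 3 as the 0 V reference.
Source V1 fixes V_0 = 12 V.
KCL at each unknown node (sum of currents leaving = 0; resistances in Ω):
  Node 1: (V_1 - 12)/24 + (V_1 - V_2)/3.9 + (V_1 - 0)/20 = 0
  Node 2: (V_2 - V_1)/3.9 + (V_2 - 0)/47000 = 0
Collecting terms (coefficients in siemens):
  0.3481·V_1 - 0.2564·V_2 = 0.5
  0.2564·V_2 - 0.2564·V_1 = 0
Determinant D = (0.3481)(0.2564) - (-0.2564)(-0.2564) = 0.02351
V_1 = [(0.5)(0.2564) - (-0.2564)(0)]/D = 5.453 V
V_2 = [(0.3481)(0) - (0.5)(-0.2564)]/D = 5.453 V
V_th = V_2 - V_3 = 5.453 - 0 = 5.453 V
Step 2 — R_th: zero the source — replace V1 by a short circuit (node 3 merges into node 0) — and find the resistance seen between A (node 2) and B (node 0).
Reduce the network between node 2 (A) and node 0 (B) by series/parallel combination:
  Rp1 = R1 ‖ R3 (parallel, both between nodes 0 and 1) = 1/(1/24 + 1/20) = 10.91 Ω
  Rs1 = R2 + Rp1 (series, joined only at node 1) = 3.9 + 10.91 = 14.81 Ω
  Rp2 = R4 ‖ Rs1 (parallel, both between nodes 0 and 2) = 1/(1/47000 + 1/14.81) = 14.8 Ω
R_th = 14.8 Ω
I_n = V_th/R_th = 5.453/14.8 = 0.3683 A, and R_n = R_th = 14.8 Ω

Final answer: I_n = 0.3683 A, R_n = 14.8 Ω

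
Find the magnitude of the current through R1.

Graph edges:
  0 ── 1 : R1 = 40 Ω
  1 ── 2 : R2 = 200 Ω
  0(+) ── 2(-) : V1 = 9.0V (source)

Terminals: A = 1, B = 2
Nodal analysis, taking node 2 as the 0 V reference.
Source V1 fixes V_0 = 9 V.
KCL at each unknown node (sum of currents leaving = 0; resistances in Ω):
  Node 1: (V_1 - 9)/40 + (V_1 - 0)/200 = 0
Collecting terms: 0.03 × V_1 = 0.225  =>  V_1 = 7.5 V
I_R1 = (V_0 - V_1)/R1 = (9 - 7.5)/40 = 0.0375 A
|I_R1| = 0.0375 A

Final answer: |I_R1| = 0.0375 A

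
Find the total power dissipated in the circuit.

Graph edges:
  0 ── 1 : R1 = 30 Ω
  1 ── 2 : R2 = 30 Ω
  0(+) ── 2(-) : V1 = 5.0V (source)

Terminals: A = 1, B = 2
Nodal analysis, taking node 2 as the 0 V reference.
Source V1 fixes V_0 = 5 V.
KCL at each unknown node (sum of currents leaving = 0; resistances in Ω):
  Node 1: (V_1 - 5)/30 + (V_1 - 0)/30 = 0
Collecting terms: 0.06667 × V_1 = 0.1667  =>  V_1 = 2.5 V
Power in each resistor, P = (ΔV)²/R:
  P_R1 = (5 - 2.5)²/30 = 0.2083 W
  P_R2 = (2.5 - 0)²/30 = 0.2083 W
P_total = P_R1 + P_R2 = 0.4167 W

Final answer: 0.4167 W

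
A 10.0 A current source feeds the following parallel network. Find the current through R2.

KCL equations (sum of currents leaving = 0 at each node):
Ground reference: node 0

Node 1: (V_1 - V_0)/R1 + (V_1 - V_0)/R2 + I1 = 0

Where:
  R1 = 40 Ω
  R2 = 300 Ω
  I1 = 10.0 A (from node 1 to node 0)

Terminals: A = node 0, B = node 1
All resistors sit directly between nodes 0 and 1, so they are in parallel and share one voltage V; the full source current 10 A splits among them.
1/R_par = 1/40 + 1/300 = 0.02833 S  =>  R_par = 35.29 Ω
V = I × R_par = 10 × 35.29 = 352.9 V
I_R2 = V/R2 = 352.9/300 = 1.176 A

Final answer: 1.176 A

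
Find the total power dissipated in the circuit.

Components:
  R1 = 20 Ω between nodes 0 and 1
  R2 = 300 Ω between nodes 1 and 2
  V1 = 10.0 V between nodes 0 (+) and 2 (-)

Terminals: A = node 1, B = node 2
Nodal analysis, taking node 2 as the 0 V reference.
Source V1 fixes V_0 = 10 V.
KCL at each unknown node (sum of currents leaving = 0; resistances in Ω):
  Node 1: (V_1 - 10)/20 + (V_1 - 0)/300 = 0
Collecting terms: 0.05333 × V_1 = 0.5  =>  V_1 = 9.375 V
Power in each resistor, P = (ΔV)²/R:
  P_R1 = (10 - 9.375)²/20 = 0.01953 W
  P_R2 = (9.375 - 0)²/300 = 0.293 W
P_total = P_R1 + P_R2 = 0.3125 W

Final answer: 0.3125 W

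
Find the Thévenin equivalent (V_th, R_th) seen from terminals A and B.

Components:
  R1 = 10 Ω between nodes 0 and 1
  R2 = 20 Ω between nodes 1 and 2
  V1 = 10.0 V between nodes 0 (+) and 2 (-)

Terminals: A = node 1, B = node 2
Step 1 — V_th is the open-circuit voltage V_A - V_B (nothing connected across the terminals).
Nodal analysis, taking node 2 as the 0 V reference.
Source V1 fixes V_0 = 10 V.
KCL at each unknown node (sum of currents leaving = 0; resistances in Ω):
  Node 1: (V_1 - 10)/10 + (V_1 - 0)/20 = 0
Collecting terms: 0.15 × V_1 = 1  =>  V_1 = 6.667 V
V_th = V_1 - V_2 = 6.667 - 0 = 6.667 V
Step 2 — R_th: zero the source — replace V1 by a short circuit (node 2 merges into node 0) — and find the resistance seen between A (node 1) and B (node 0).
Reduce the network between node 1 (A) and node 0 (B) by series/parallel combination:
  Rp1 = R1 ‖ R2 (parallel, both between nodes 0 and 1) = 1/(1/10 + 1/20) = 6.667 Ω
R_th = 6.667 Ω

Final answer: V_th = 6.667 V, R_th = 6.667 Ω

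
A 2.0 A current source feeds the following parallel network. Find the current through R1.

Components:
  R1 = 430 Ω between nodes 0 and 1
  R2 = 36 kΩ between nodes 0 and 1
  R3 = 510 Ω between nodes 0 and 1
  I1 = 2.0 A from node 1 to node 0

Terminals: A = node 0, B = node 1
All resistors sit directly between nodes 0 and 1, so they are in parallel and share one voltage V; the full source current 2 A splits among them.
1/R_par = 1/430 + 1/36000 + 1/510 = 0.004314 S  =>  R_par = 231.8 Ω
V = I × R_par = 2 × 231.8 = 463.6 V
I_R1 = V/R1 = 463.6/430 = 1.078 A

Final answer: 1.078 A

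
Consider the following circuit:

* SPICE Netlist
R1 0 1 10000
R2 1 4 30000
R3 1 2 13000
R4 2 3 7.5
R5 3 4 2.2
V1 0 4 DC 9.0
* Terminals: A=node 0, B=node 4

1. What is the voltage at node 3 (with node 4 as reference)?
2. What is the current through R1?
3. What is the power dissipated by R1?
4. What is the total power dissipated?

Nodal analysis, taking node 4 as the 0 V reference.
Source V1 fixes V_0 = 9 V.
KCL at each unknown node (sum of currents leaving = 0; resistances in Ω):
  Node 1: (V_1 - 9)/10000 + (V_1 - 0)/30000 + (V_1 - V_2)/13000 = 0
  Node 2: (V_2 - V_1)/13000 + (V_2 - V_3)/7.5 = 0
  Node 3: (V_3 - V_2)/7.5 + (V_3 - 0)/2.2 = 0
Collecting terms (coefficients in siemens):
  0.0002103·V_1 - 0.00007692·V_2 = 0.0009
  0.1334·V_2 - 0.00007692·V_1 - 0.1333·V_3 = 0
  0.5879·V_3 - 0.1333·V_2 = 0
Solving these 3 simultaneous equations (Gaussian elimination) gives:
  V_1 = 4.282 V, V_2 = 0.003192 V, V_3 = 0.000724 V
Part 1:
  Read off the nodal solution: V_3 = 0.000724 V
Part 2:
  I_R1 = (V_0 - V_1)/R1 = (9 - 4.282)/10000 = 0.0004718 A
  Magnitude: I_R1 = 0.0004718 A
Part 3:
  I_R1 = (V_0 - V_1)/R1 = (9 - 4.282)/10000 = 0.0004718 A
  P_R1 = I_R1² × R1 = (0.0004718)² × 10000 = 0.002226 W
Part 4:
  Power in each resistor, P = (ΔV)²/R:
    P_R1 = (9 - 4.282)²/10000 = 0.002226 W
    P_R2 = (4.282 - 0)²/30000 = 0.0006111 W
    P_R3 = (4.282 - 0.003192)²/13000 = 0.001408 W
    P_R4 = (0.003192 - 0.000724)²/7.5 = 0.0000008124 W
    P_R5 = (0.000724 - 0)²/2.2 = 0.0000002383 W
  P_total = P_R1 + P_R2 + P_R3 + P_R4 + P_R5 = 0.004247 W

Final answers:
1. V_3 = 0.000724 V
2. I_R1 = 0.0004718 A
3. P_R1 = 0.002226 W
4. P_total = 0.004247 W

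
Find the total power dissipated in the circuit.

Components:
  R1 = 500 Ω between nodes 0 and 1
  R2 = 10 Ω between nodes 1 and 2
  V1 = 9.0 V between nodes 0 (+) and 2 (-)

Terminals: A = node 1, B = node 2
Nodal analysis, taking node 2 as the 0 V reference.
Source V1 fixes V_0 = 9 V.
KCL at each unknown node (sum of currents leaving = 0; resistances in Ω):
  Node 1: (V_1 - 9)/500 + (V_1 - 0)/10 = 0
Collecting terms: 0.102 × V_1 = 0.018  =>  V_1 = 0.1765 V
Power in each resistor, P = (ΔV)²/R:
  P_R1 = (9 - 0.1765)²/500 = 0.1557 W
  P_R2 = (0.1765 - 0)²/10 = 0.003114 W
P_total = P_R1 + P_R2 = 0.1588 W

Final answer: 0.1588 W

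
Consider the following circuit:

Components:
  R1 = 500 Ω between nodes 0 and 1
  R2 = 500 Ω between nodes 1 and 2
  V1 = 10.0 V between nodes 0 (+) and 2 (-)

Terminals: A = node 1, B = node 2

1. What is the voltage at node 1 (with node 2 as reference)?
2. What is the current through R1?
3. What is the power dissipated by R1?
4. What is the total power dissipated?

Nodal analysis, taking node 2 as the 0 V reference.
Source V1 fixes V_0 = 10 V.
KCL at each unknown node (sum of currents leaving = 0; resistances in Ω):
  Node 1: (V_1 - 10)/500 + (V_1 - 0)/500 = 0
Collecting terms: 0.004 × V_1 = 0.02  =>  V_1 = 5 V
Part 1:
  Read off the nodal solution: V_1 = 5 V
Part 2:
  I_R1 = (V_0 - V_1)/R1 = (10 - 5)/500 = 0.01 A
  Magnitude: I_R1 = 0.01 A
Part 3:
  I_R1 = (V_0 - V_1)/R1 = (10 - 5)/500 = 0.01 A
  P_R1 = I_R1² × R1 = (0.01)² × 500 = 0.05 W
Part 4:
  Power in each resistor, P = (ΔV)²/R:
    P_R1 = (10 - 5)²/500 = 0.05 W
    P_R2 = (5 - 0)²/500 = 0.05 W
  P_total = P_R1 + P_R2 = 0.1 W

Final answers:
1. V_1 = 5 V
2. I_R1 = 0.01 A
3. P_R1 = 0.05 W
4. P_total = 0.1 W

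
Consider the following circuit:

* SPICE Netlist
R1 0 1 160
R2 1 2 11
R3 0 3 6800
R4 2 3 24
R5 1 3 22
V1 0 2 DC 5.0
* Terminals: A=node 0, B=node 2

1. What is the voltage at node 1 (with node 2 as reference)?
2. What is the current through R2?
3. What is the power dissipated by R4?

Nodal analysis, taking node 2 as the 0 V reference.
Source V1 fixes V_0 = 5 V.
KCL at each unknown node (sum of currents leaving = 0; resistances in Ω):
  Node 1: (V_1 - 5)/160 + (V_1 - 0)/11 + (V_1 - V_3)/22 = 0
  Node 3: (V_3 - 5)/6800 + (V_3 - 0)/24 + (V_3 - V_1)/22 = 0
Collecting terms (coefficients in siemens):
  0.1426·V_1 - 0.04545·V_3 = 0.03125
  0.08727·V_3 - 0.04545·V_1 = 0.0007353
Determinant D = (0.1426)(0.08727) - (-0.04545)(-0.04545) = 0.01038
V_1 = [(0.03125)(0.08727) - (-0.04545)(0.0007353)]/D = 0.266 V
V_3 = [(0.1426)(0.0007353) - (0.03125)(-0.04545)]/D = 0.147 V
Part 1:
  Read off the nodal solution: V_1 = 0.266 V
Part 2:
  I_R2 = (V_1 - V_2)/R2 = (0.266 - 0)/11 = 0.02418 A
  Magnitude: I_R2 = 0.02418 A
Part 3:
  I_R4 = (V_2 - V_3)/R4 = (0 - 0.147)/24 = -0.006123 A
  P_R4 = I_R4² × R4 = (-0.006123)² × 24 = 0.0008998 W

Final answers:
1. V_1 = 0.266 V
2. I_R2 = 0.02418 A
3. P_R4 = 0.0008998 W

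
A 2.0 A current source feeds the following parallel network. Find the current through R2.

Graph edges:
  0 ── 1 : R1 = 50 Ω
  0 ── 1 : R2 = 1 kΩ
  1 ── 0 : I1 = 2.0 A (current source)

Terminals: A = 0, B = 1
All resistors sit directly between nodes 0 and 1, so they are in parallel and share one voltage V; the full source current 2 A splits among them.
1/R_par = 1/50 + 1/1000 = 0.021 S  =>  R_par = 47.62 Ω
V = I × R_par = 2 × 47.62 = 95.24 V
I_R2 = V/R2 = 95.24/1000 = 0.09524 A

Final answer: 0.09524 A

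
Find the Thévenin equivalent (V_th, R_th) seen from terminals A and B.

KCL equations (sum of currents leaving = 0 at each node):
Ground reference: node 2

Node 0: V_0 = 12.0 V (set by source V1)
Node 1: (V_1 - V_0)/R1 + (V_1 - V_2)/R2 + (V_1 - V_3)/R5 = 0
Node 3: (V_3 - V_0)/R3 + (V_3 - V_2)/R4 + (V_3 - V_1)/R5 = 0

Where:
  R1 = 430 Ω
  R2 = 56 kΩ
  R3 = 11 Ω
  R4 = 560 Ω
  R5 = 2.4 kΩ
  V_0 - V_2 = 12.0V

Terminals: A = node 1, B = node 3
Step 1 — V_th is the open-circuit voltage V_A - V_B (nothing connected across the terminals).
Nodal analysis, taking node 2 as the 0 V reference.
Source V1 fixes V_0 = 12 V.
KCL at each unknown node (sum of currents leaving = 0; resistances in Ω):
  Node 1: (V_1 - 12)/430 + (V_1 - 0)/56000 + (V_1 - V_3)/2400 = 0
  Node 3: (V_3 - 12)/11 + (V_3 - 0)/560 + (V_3 - V_1)/2400 = 0
Collecting terms (coefficients in siemens):
  0.00276·V_1 - 0.0004167·V_3 = 0.02791
  0.09311·V_3 - 0.0004167·V_1 = 1.091
Determinant D = (0.00276)(0.09311) - (-0.0004167)(-0.0004167) = 0.0002568
V_1 = [(0.02791)(0.09311) - (-0.0004167)(1.091)]/D = 11.89 V
V_3 = [(0.00276)(1.091) - (0.02791)(-0.0004167)]/D = 11.77 V
V_th = V_1 - V_3 = 11.89 - 11.77 = 0.1182 V
Step 2 — R_th: zero the source — replace V1 by a short circuit (node 2 merges into node 0) — and find the resistance seen between A (node 1) and B (node 3).
Reduce the network between node 1 (A) and node 3 (B) by series/parallel combination:
  Rp1 = R1 ‖ R2 (parallel, both between nodes 0 and 1) = 1/(1/430 + 1/56000) = 426.7 Ω
  Rp2 = R3 ‖ R4 (parallel, both between nodes 0 and 3) = 1/(1/11 + 1/560) = 10.79 Ω
  Rs1 = Rp1 + Rp2 (series, joined only at node 0) = 426.7 + 10.79 = 437.5 Ω
  Rp3 = R5 ‖ Rs1 (parallel, both between nodes 1 and 3) = 1/(1/2400 + 1/437.5) = 370.1 Ω
R_th = 370.1 Ω

Final answer: V_th = 0.1182 V, R_th = 370.1 Ω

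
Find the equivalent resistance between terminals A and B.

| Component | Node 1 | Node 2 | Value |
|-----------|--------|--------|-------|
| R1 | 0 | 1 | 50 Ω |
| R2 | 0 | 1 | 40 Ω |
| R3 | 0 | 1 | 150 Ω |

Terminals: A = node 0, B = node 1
Reduce the network between node 0 (A) and node 1 (B) by series/parallel combination:
  Rp1 = R1 ‖ R2 ‖ R3 (parallel, all between nodes 0 and 1) = 1/(1/50 + 1/40 + 1/150) = 19.35 Ω
R_eq = 19.35 Ω

Final answer: 19.35 Ω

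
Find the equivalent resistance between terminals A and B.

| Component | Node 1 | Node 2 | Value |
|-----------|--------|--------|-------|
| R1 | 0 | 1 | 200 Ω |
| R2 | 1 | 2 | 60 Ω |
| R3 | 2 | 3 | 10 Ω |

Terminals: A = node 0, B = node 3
Reduce the network between node 0 (A) and node 3 (B) by series/parallel combination:
  Rs1 = R1 + R2 (series, joined only at node 1) = 200 + 60 = 260 Ω
  Rs2 = R3 + Rs1 (series, joined only at node 2) = 10 + 260 = 270 Ω
R_eq = 270 Ω

Final answer: 270 Ω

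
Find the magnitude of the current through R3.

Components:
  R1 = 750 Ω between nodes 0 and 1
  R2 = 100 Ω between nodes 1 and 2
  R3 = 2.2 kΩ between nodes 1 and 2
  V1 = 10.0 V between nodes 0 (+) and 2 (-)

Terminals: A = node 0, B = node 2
Nodal analysis, taking node 2 as the 0 V reference.
Source V1 fixes V_0 = 10 V.
KCL at each unknown node (sum of currents leaving = 0; resistances in Ω):
  Node 1: (V_1 - 10)/750 + (V_1 - 0)/100 + (V_1 - 0)/2200 = 0
Collecting terms: 0.01179 × V_1 = 0.01333  =>  V_1 = 1.131 V
I_R3 = (V_1 - V_2)/R3 = (1.131 - 0)/2200 = 0.0005141 A
|I_R3| = 0.0005141 A

Final answer: |I_R3| = 0.0005141 A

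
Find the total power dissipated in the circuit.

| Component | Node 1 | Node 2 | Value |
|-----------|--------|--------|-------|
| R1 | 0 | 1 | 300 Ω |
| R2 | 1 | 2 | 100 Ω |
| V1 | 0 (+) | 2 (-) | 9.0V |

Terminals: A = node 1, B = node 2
Nodal analysis, taking node 2 as the 0 V reference.
Source V1 fixes V_0 = 9 V.
KCL at each unknown node (sum of currents leaving = 0; resistances in Ω):
  Node 1: (V_1 - 9)/300 + (V_1 - 0)/100 = 0
Collecting terms: 0.01333 × V_1 = 0.03  =>  V_1 = 2.25 V
Power in each resistor, P = (ΔV)²/R:
  P_R1 = (9 - 2.25)²/300 = 0.1519 W
  P_R2 = (2.25 - 0)²/100 = 0.05063 W
P_total = P_R1 + P_R2 = 0.2025 W

Final answer: 0.2025 W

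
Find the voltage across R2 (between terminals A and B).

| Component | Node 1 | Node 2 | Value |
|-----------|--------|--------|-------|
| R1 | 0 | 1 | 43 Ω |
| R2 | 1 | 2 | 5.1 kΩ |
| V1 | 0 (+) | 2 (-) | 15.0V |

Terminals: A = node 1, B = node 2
R1 and R2 are in series across V1 (node 0 → node 1 → node 2), and the output A–B is taken across R2, so this is a voltage divider.
Series current: I = V1/(R1 + R2) = 15/(43 + 5100) = 15/5143 = 0.002917 A
V_R2 = I × R2 = V1 × R2/(R1 + R2) = 15 × 5100/5143 = 14.87 V

Final answer: 14.87 V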